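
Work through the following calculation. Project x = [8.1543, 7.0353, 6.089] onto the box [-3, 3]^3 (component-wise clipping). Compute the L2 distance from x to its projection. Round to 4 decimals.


Project each component onto [-3, 3].
clip(8.1543) = 3.0, clip(7.0353) = 3.0, clip(6.089) = 3.0
Projection = [3.0, 3.0, 3.0]
Squared diffs: [26.5668, 16.2836, 9.5419]
Distance = sqrt(52.3923) = 7.2383


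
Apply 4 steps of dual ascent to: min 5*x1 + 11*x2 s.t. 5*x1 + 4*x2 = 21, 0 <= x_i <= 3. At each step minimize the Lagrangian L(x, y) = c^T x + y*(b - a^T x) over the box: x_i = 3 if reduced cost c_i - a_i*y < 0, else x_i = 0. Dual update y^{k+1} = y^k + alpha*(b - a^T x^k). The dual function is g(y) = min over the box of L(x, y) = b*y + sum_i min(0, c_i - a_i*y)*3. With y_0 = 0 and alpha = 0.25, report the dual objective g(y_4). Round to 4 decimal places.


Dual ascent for LP: min 5*x1 + 11*x2, 5*x1 + 4*x2 = 21, 0 <= x_i <= 3
Step 1: y^k = 0.0, reduced costs: (5.0, 11.0)
  x^k = (0.0, 0.0), subgradient = b - a^T x = 21.0
  y^{k+1} = 0.0 + 0.25*21.0 = 5.25
Step 2: y^k = 5.25, reduced costs: (-21.25, -10.0)
  x^k = (3.0, 3.0), subgradient = b - a^T x = -6.0
  y^{k+1} = 5.25 + 0.25*-6.0 = 3.75
Step 3: y^k = 3.75, reduced costs: (-13.75, -4.0)
  x^k = (3.0, 3.0), subgradient = b - a^T x = -6.0
  y^{k+1} = 3.75 + 0.25*-6.0 = 2.25
Step 4: y^k = 2.25, reduced costs: (-6.25, 2.0)
  x^k = (3.0, 0.0), subgradient = b - a^T x = 6.0
  y^{k+1} = 2.25 + 0.25*6.0 = 3.75
Dual objective at y_4 = 3.75: reduced costs (-13.75, -4.0), box minimizer x = (3.0, 3.0)
g(y_4) = b*y + (c1 - a1*y)*x1 + (c2 - a2*y)*x2 = 21*3.75 + (-13.75)*3.0 + (-4.0)*3.0 = 78.75 - 41.25 - 12.0 = 25.5


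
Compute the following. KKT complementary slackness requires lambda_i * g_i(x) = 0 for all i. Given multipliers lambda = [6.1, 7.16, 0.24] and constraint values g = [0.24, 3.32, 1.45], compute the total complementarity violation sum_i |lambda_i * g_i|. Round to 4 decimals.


KKT complementary slackness check:
lambda_1 * g_1 = 6.1 * 0.24 = 1.464
lambda_2 * g_2 = 7.16 * 3.32 = 23.7712
lambda_3 * g_3 = 0.24 * 1.45 = 0.348
Total violation = 1.464 + 23.7712 + 0.348 = 25.5832


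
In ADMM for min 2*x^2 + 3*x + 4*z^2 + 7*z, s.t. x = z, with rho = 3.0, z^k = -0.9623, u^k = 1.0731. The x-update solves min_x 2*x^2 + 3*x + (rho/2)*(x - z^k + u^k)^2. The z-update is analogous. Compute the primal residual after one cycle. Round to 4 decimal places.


ADMM iteration with rho = 3.0, z^k = -0.9623, u^k = 1.0731
Step 1: x-update.
Minimize 2*x^2 + 3*x + (3.0/2)*(x + 0.9623 + 1.0731)^2
FOC: (2*2 + 3.0)*x = -3 + 3.0*(-0.9623 - 1.0731)
x^{k+1} = -1.3009
Step 2: z-update.
Minimize 4*z^2 + 7*z + (3.0/2)*(-1.3009 - z + 1.0731)^2
FOC: (2*4 + 3.0)*z = -7 + 3.0*(-1.3009 + 1.0731)
z^{k+1} = -0.6985
Step 3: u-update.
u^{k+1} = 1.0731 - 1.3009 + 0.6985 = 0.4707
Step 4: Primal residual = |-1.3009 + 0.6985| = 0.6024


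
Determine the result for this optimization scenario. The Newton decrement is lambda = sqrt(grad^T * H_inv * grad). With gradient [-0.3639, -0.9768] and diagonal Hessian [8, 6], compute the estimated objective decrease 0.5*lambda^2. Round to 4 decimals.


Step 1: H is diagonal, so H^(-1) * g = [-0.0455, -0.1628].
Step 2: g^T H^(-1) g = sum_i g_i^2 / H_ii
  = (-0.3639)^2/8 + (-0.9768)^2/6
  = 0.0166 + 0.159 = 0.1756
Step 3: Objective decrease = 0.5 * g^T H^(-1) g = 0.0878


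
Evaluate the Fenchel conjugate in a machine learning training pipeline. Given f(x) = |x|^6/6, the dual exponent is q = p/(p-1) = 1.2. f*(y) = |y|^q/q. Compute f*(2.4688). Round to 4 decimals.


The conjugate exponent q satisfies 1/p + 1/q = 1.
p = 6, so q = 6/(6 - 1) = 1.2
|y|^q = 2.4688^1.2 = 2.9579
f*(2.4688) = 2.9579 / 1.2 = 2.4649


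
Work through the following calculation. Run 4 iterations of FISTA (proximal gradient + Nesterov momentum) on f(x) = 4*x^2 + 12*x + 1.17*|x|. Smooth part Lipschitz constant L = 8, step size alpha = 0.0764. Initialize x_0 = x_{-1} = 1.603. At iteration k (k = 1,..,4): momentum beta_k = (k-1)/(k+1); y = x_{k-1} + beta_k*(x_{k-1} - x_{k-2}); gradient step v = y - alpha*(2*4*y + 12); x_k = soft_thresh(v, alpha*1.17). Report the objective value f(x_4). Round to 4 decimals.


FISTA on f(x) = 4*x^2 + 12*x + 1.17*|x|
L = 8, alpha = 0.0764
Iteration 1: beta = 0.0, y = 1.603 + 0.0*(1.603 - 1.603) = 1.603
  grad(y) = 24.824, v = y - alpha*grad = -0.2936
  prox(v) = soft_thresh(-0.2936, 0.0894) = -0.2042
Iteration 2: beta = 0.3333, y = -0.2042 + 0.3333*(-0.2042 - 1.603) = -0.8066
  grad(y) = 5.5476, v = y - alpha*grad = -1.2304
  prox(v) = soft_thresh(-1.2304, 0.0894) = -1.141
Iteration 3: beta = 0.5, y = -1.141 + 0.5*(-1.141 + 0.2042) = -1.6094
  grad(y) = -0.8753, v = y - alpha*grad = -1.5425
  prox(v) = soft_thresh(-1.5425, 0.0894) = -1.4532
Iteration 4: beta = 0.6, y = -1.4532 + 0.6*(-1.4532 + 1.141) = -1.6404
  grad(y) = -1.1236, v = y - alpha*grad = -1.5546
  prox(v) = soft_thresh(-1.5546, 0.0894) = -1.4652
f(x_4) = 4*(-1.4652)^2 + 12*(-1.4652) + 1.17*|-1.4652| = -7.2809


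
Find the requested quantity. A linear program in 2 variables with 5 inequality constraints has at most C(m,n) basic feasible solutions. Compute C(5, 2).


Each vertex corresponds to some choice of n active constraints out of m, so the number of vertices is at most C(m, n) = m! / (n!(m-n)!).
m = 5, n = 2
Numerator: 5 * 4
Denominator: 2! = 2
C(5, 2) = 10


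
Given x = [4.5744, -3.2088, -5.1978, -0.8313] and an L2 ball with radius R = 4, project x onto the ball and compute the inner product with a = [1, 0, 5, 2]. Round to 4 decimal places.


Step 1: Compute ||x|| (intermediates to 6 decimals).
||x|| = sqrt(4.5744^2 + (-3.2088)^2 + (-5.1978)^2 + (-0.8313)^2) = 7.676569
Step 2: Project.
Since ||x|| > R, scale = R/||x|| = 4/7.676569 = 0.521066, proj(x) = scale * x
proj(x) = [2.383564, -1.671997, -2.708397, -0.433162]
Step 3: Dot product.
a^T * proj(x) = 1*2.383564 + 0*(-1.671997) + 5*(-2.708397) + 2*(-0.433162) = -12.0247


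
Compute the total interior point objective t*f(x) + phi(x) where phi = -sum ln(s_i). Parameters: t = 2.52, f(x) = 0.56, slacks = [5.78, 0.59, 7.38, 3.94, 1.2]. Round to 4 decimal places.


Step 1: Compute log-barrier.
ln values: [1.7544, -0.5276, 1.9988, 1.3712, 0.1823]
phi = -(1.7544 - 0.5276 + 1.9988 + 1.3712 + 0.1823) = -4.779
Step 2: Compute augmented objective.
t*f(x) = 2.52*0.56 = 1.4112
Total = 1.4112 - 4.779 = -3.3678


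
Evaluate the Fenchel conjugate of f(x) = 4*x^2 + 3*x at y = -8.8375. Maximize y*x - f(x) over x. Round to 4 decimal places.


f*(y) = sup_x {y*x - a*x^2 - b*x} = sup_x {(y-b)*x - a*x^2}
FOC: (y - b) - 2a*x = 0 => x* = (y - b)/(2a)
x* = (-8.8375 - 3)/(2*4) = -1.4797
f*(-8.8375) = (y-b)^2/(4a) = (-8.8375 - 3)^2/(4*4)
= 140.1264/16 = 8.7579


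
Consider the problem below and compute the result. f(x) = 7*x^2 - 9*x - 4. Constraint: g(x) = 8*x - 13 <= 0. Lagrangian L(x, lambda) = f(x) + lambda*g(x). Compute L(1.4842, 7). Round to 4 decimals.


Step 1: Evaluate f(x).
f(1.4842) = 7*1.4842^2 - 9*1.4842 - 4 = -1.9379
Step 2: Evaluate g(x).
g(1.4842) = 8*1.4842 - 13 = -1.1264
Step 3: Compute Lagrangian.
L = -1.9379 + 7*-1.1264 = -9.8227


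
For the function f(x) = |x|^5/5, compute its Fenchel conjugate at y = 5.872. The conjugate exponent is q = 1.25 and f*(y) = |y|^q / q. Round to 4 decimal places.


The conjugate exponent q satisfies 1/p + 1/q = 1.
p = 5, so q = 5/(5 - 1) = 1.25
|y|^q = 5.872^1.25 = 9.1408
f*(5.872) = 9.1408 / 1.25 = 7.3126


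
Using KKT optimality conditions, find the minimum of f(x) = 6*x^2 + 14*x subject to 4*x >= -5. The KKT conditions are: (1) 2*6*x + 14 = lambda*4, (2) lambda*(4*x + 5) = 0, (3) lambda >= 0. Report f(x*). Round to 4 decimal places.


Step 1: Try lambda = 0 (constraint inactive).
Stationarity: 2*6*x + 14 = 0
x* = -14/(2*6) = -7/6 = -1.1667 (rounded; the exact value -7/6 is used below)
Check constraint: 4*-1.1667 = -4.6668 >= -5 -- satisfied.
Step 2: Compute optimal value.
f(x*) = 6*(-7/6)^2 + 14*(-7/6) = -8.1667


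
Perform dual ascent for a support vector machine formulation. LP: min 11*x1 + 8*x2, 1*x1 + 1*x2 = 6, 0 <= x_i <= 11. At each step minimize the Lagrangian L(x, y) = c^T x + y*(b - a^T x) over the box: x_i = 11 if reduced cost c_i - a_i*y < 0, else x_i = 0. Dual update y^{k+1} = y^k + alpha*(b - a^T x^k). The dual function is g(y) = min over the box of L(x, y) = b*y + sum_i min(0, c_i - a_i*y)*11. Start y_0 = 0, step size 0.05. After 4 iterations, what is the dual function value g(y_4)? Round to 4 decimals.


Dual ascent for LP: min 11*x1 + 8*x2, 1*x1 + 1*x2 = 6, 0 <= x_i <= 11
Step 1: y^k = 0.0, reduced costs: (11.0, 8.0)
  x^k = (0.0, 0.0), subgradient = b - a^T x = 6.0
  y^{k+1} = 0.0 + 0.05*6.0 = 0.3
Step 2: y^k = 0.3, reduced costs: (10.7, 7.7)
  x^k = (0.0, 0.0), subgradient = b - a^T x = 6.0
  y^{k+1} = 0.3 + 0.05*6.0 = 0.6
Step 3: y^k = 0.6, reduced costs: (10.4, 7.4)
  x^k = (0.0, 0.0), subgradient = b - a^T x = 6.0
  y^{k+1} = 0.6 + 0.05*6.0 = 0.9
Step 4: y^k = 0.9, reduced costs: (10.1, 7.1)
  x^k = (0.0, 0.0), subgradient = b - a^T x = 6.0
  y^{k+1} = 0.9 + 0.05*6.0 = 1.2
Dual objective at y_4 = 1.2: reduced costs (9.8, 6.8), box minimizer x = (0.0, 0.0)
g(y_4) = b*y + (c1 - a1*y)*x1 + (c2 - a2*y)*x2 = 6*1.2 + 9.8*0.0 + 6.8*0.0 = 7.2 + 0.0 + 0.0 = 7.2


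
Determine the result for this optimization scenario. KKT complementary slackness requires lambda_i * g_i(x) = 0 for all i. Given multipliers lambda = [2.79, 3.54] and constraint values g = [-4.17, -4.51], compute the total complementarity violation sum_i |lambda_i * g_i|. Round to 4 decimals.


KKT complementary slackness check:
lambda_1 * g_1 = 2.79 * -4.17 = -11.6343
lambda_2 * g_2 = 3.54 * -4.51 = -15.9654
Total violation = 11.6343 + 15.9654 = 27.5997


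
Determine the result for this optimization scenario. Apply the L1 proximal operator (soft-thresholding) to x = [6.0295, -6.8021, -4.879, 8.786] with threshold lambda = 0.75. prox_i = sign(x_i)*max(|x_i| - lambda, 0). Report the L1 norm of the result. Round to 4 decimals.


Soft-thresholding with lambda = 0.75:
prox(6.0295) = sign(6.0295)*max(|6.0295| - 0.75, 0) = 5.2795
prox(-6.8021) = sign(-6.8021)*max(|-6.8021| - 0.75, 0) = -6.0521
prox(-4.879) = sign(-4.879)*max(|-4.879| - 0.75, 0) = -4.129
prox(8.786) = sign(8.786)*max(|8.786| - 0.75, 0) = 8.036
prox(x) = [5.2795, -6.0521, -4.129, 8.036]
||prox(x)||_1 = 5.2795 + 6.0521 + 4.129 + 8.036 = 23.4966


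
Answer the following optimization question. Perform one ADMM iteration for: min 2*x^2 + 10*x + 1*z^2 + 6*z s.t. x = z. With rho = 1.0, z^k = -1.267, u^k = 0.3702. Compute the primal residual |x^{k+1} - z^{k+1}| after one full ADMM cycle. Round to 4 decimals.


ADMM iteration with rho = 1.0, z^k = -1.267, u^k = 0.3702
Step 1: x-update.
Minimize 2*x^2 + 10*x + (1.0/2)*(x + 1.267 + 0.3702)^2
FOC: (2*2 + 1.0)*x = -10 + 1.0*(-1.267 - 0.3702)
x^{k+1} = -2.3274
Step 2: z-update.
Minimize 1*z^2 + 6*z + (1.0/2)*(-2.3274 - z + 0.3702)^2
FOC: (2*1 + 1.0)*z = -6 + 1.0*(-2.3274 + 0.3702)
z^{k+1} = -2.6524
Step 3: u-update.
u^{k+1} = 0.3702 - 2.3274 + 2.6524 = 0.6952
Step 4: Primal residual = |-2.3274 + 2.6524| = 0.325


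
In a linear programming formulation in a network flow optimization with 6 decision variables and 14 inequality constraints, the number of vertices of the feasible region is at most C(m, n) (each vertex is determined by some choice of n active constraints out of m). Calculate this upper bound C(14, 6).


Each vertex corresponds to some choice of n active constraints out of m, so the number of vertices is at most C(m, n) = m! / (n!(m-n)!).
m = 14, n = 6
Numerator: 14 * 13 * 12 * 11 * 10 * 9
Denominator: 6! = 720
C(14, 6) = 3003


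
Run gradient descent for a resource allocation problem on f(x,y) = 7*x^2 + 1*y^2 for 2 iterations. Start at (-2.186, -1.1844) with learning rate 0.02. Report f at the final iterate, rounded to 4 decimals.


Gradient descent on f(x,y) = 7*x^2 + 1*y^2.
Starting point: (-2.186, -1.1844), alpha = 0.02
Step 1: grad_x = 2*7*-2.186 = -30.604, grad_y = 2*1*-1.1844 = -2.3688
  x_1 = -2.186 - 0.02*-30.604 = -1.5739
  y_1 = -1.1844 - 0.02*-2.3688 = -1.137
Step 2: grad_x = 2*7*-1.5739 = -22.0349, grad_y = 2*1*-1.137 = -2.274
  x_2 = -1.5739 - 0.02*-22.0349 = -1.1332
  y_2 = -1.137 - 0.02*-2.274 = -1.0915
f(-1.1332, -1.0915) = 7*(-1.1332)^2 + 1*(-1.0915)^2 = 10.1808


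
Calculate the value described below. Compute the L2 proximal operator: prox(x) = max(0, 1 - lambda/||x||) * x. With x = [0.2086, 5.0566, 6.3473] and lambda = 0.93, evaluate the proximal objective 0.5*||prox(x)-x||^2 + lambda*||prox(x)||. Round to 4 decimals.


Step 1: Compute ||x||.
||x|| = 8.1179
Step 2: Compute scaling factor.
scale = max(0, 1 - 0.93/8.1179) = 0.8854
Step 3: prox(x) = [0.1847, 4.4773, 5.6201]
||prox(x)|| = 7.1879
Step 4: Proximal objective.
0.5*||prox-x||^2 = 0.4325
lambda*||prox|| = 6.6847
Total = 7.1172


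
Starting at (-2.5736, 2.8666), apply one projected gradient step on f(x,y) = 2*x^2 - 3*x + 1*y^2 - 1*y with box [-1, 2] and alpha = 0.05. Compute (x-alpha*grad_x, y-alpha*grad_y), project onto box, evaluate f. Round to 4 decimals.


Step 1: Compute gradient at (-2.5736, 2.8666).
grad_x = 2*2*-2.5736 - 3 = -13.2944
grad_y = 2*1*2.8666 - 1 = 4.7332
Step 2: Gradient step.
x_raw = -2.5736 - 0.05*-13.2944 = -1.9089
y_raw = 2.8666 - 0.05*4.7332 = 2.6299
Step 3: Project onto [-1, 2].
x_proj = clip(-1.9089) = -1.0
y_proj = clip(2.6299) = 2.0
Step 4: Evaluate f.
f(-1.0, 2.0) = 7.0


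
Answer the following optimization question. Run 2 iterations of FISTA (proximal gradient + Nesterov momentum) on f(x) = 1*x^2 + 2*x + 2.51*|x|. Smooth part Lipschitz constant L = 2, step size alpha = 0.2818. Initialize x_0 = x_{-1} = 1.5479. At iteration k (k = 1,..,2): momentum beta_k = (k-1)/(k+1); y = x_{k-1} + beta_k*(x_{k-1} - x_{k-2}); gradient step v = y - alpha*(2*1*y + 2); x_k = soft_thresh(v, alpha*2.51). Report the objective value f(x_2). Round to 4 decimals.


FISTA on f(x) = 1*x^2 + 2*x + 2.51*|x|
L = 2, alpha = 0.2818
Iteration 1: beta = 0.0, y = 1.5479 + 0.0*(1.5479 - 1.5479) = 1.5479
  grad(y) = 5.0958, v = y - alpha*grad = 0.1119
  prox(v) = soft_thresh(0.1119, 0.7073) = 0.0
Iteration 2: beta = 0.3333, y = 0.0 + 0.3333*(0.0 - 1.5479) = -0.516
  grad(y) = 0.9681, v = y - alpha*grad = -0.7888
  prox(v) = soft_thresh(-0.7888, 0.7073) = -0.0814
f(x_2) = 1*(-0.0814)^2 + 2*(-0.0814) + 2.51*|-0.0814| = 0.0482


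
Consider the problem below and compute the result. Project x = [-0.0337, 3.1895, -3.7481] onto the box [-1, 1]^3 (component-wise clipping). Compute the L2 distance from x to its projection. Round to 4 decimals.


Project each component onto [-1, 1].
clip(-0.0337) = -0.0337, clip(3.1895) = 1.0, clip(-3.7481) = -1.0
Projection = [-0.0337, 1.0, -1.0]
Squared diffs: [0.0, 4.7939, 7.5521]
Distance = sqrt(12.346) = 3.5137


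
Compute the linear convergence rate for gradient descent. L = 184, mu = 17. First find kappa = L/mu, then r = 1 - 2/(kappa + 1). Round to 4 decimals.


Step 1: Compute the condition number.
kappa = L/mu = 184/17 = 10.8235
Step 2: Compute the convergence rate.
r = 1 - 2/(kappa + 1) = 1 - 2*mu/(L + mu) = (L - mu)/(L + mu) = 167/201 = 0.8308


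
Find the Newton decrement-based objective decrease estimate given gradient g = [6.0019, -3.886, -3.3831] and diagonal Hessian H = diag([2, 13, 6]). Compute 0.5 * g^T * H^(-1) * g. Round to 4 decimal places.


Step 1: H is diagonal, so H^(-1) * g = [3.001, -0.2989, -0.5639].
Step 2: g^T H^(-1) g = sum_i g_i^2 / H_ii
  = (6.0019)^2/2 + (-3.886)^2/13 + (-3.3831)^2/6
  = 18.0114 + 1.1616 + 1.9076 = 21.0806
Step 3: Objective decrease = 0.5 * g^T H^(-1) g = 10.5403


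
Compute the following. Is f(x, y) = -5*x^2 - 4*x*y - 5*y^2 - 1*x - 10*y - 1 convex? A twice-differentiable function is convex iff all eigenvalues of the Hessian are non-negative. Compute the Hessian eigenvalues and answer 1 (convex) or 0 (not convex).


The Hessian of f(x,y) = -5*x^2 - 4*x*y - 5*y^2 - 1*x - 10*y - 1 is:
H = [[-10, -4], [-4, -10]]
Trace = -10 - 10 = -20
Determinant = -10*-10 - (-4)^2 = 84
Discriminant = (-20)^2 - 4*84 = 64.0
Eigenvalues: lambda_1 = -14.0, lambda_2 = -6.0
The function is not convex.

0


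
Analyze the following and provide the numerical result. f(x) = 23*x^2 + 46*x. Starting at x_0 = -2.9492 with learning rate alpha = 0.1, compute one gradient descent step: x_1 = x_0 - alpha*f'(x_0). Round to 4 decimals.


We compute the gradient at x_0 and apply the update.
f'(x) = 46*x + 46
f'(-2.9492) = 46*-2.9492 + 46 = -89.6632
x_1 = -2.9492 - 0.1*-89.6632 = 6.0171


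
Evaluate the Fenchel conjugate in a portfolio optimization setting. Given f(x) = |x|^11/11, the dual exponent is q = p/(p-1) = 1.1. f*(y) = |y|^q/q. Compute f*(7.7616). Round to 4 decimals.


The conjugate exponent q satisfies 1/p + 1/q = 1.
p = 11, so q = 11/(11 - 1) = 1.1
|y|^q = 7.7616^1.1 = 9.5268
f*(7.7616) = 9.5268 / 1.1 = 8.6607


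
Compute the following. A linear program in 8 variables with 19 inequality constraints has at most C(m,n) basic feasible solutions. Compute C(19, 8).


Each vertex corresponds to some choice of n active constraints out of m, so the number of vertices is at most C(m, n) = m! / (n!(m-n)!).
m = 19, n = 8
Numerator: 19 * 18 * 17 * 16 * 15 * 14 * 13 * 12
Denominator: 8! = 40320
C(19, 8) = 75582


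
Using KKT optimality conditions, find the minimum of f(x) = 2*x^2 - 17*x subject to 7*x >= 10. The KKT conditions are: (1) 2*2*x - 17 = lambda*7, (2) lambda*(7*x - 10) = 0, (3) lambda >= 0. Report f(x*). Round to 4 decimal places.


Step 1: Try lambda = 0 (constraint inactive).
Stationarity: 2*2*x - 17 = 0
x* = 17/(2*2) = 4.25
Check constraint: 7*4.25 = 29.75 >= 10 -- satisfied.
Step 2: Compute optimal value.
f(x*) = 2*4.25^2 - 17*4.25 = -36.125


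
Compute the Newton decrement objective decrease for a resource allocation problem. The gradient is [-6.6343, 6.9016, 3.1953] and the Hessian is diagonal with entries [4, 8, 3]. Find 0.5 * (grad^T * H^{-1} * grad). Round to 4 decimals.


Step 1: H is diagonal, so H^(-1) * g = [-1.6586, 0.8627, 1.0651].
Step 2: g^T H^(-1) g = sum_i g_i^2 / H_ii
  = (-6.6343)^2/4 + (6.9016)^2/8 + (3.1953)^2/3
  = 11.0035 + 5.954 + 3.4033 = 20.3608
Step 3: Objective decrease = 0.5 * g^T H^(-1) g = 10.1804


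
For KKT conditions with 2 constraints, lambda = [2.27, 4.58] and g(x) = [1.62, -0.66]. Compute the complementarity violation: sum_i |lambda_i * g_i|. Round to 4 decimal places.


KKT complementary slackness check:
lambda_1 * g_1 = 2.27 * 1.62 = 3.6774
lambda_2 * g_2 = 4.58 * -0.66 = -3.0228
Total violation = 3.6774 + 3.0228 = 6.7002


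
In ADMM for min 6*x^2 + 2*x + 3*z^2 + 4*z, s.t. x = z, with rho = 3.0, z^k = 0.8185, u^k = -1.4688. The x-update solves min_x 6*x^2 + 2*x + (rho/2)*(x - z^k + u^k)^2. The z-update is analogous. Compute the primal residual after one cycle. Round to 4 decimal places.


ADMM iteration with rho = 3.0, z^k = 0.8185, u^k = -1.4688
Step 1: x-update.
Minimize 6*x^2 + 2*x + (3.0/2)*(x - 0.8185 - 1.4688)^2
FOC: (2*6 + 3.0)*x = -2 + 3.0*(0.8185 + 1.4688)
x^{k+1} = 0.3241
Step 2: z-update.
Minimize 3*z^2 + 4*z + (3.0/2)*(0.3241 - z - 1.4688)^2
FOC: (2*3 + 3.0)*z = -4 + 3.0*(0.3241 - 1.4688)
z^{k+1} = -0.826
Step 3: u-update.
u^{k+1} = -1.4688 + 0.3241 + 0.826 = -0.3187
Step 4: Primal residual = |0.3241 + 0.826| = 1.1501


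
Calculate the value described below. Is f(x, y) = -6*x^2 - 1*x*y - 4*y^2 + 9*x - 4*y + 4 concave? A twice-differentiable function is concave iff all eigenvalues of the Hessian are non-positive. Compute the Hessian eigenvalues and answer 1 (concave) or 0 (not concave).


The Hessian of f(x,y) = -6*x^2 - 1*x*y - 4*y^2 + 9*x - 4*y + 4 is:
H = [[-12, -1], [-1, -8]]
Trace = -12 - 8 = -20
Determinant = -12*-8 - (-1)^2 = 95
Discriminant = (-20)^2 - 4*95 = 20.0
Eigenvalues: lambda_1 = -12.2361, lambda_2 = -7.7639
The function is concave.

1


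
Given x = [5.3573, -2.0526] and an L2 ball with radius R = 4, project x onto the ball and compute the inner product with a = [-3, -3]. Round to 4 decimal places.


Step 1: Compute ||x|| (intermediates to 6 decimals).
||x|| = sqrt(5.3573^2 + (-2.0526)^2) = 5.737058
Step 2: Project.
Since ||x|| > R, scale = R/||x|| = 4/5.737058 = 0.697221, proj(x) = scale * x
proj(x) = [3.735222, -1.431116]
Step 3: Dot product.
a^T * proj(x) = -3*3.735222 - 3*(-1.431116) = -6.9123


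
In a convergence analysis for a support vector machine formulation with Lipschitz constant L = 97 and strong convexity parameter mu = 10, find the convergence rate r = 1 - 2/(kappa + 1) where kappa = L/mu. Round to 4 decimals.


Step 1: Compute the condition number.
kappa = L/mu = 97/10 = 9.7
Step 2: Compute the convergence rate.
r = 1 - 2/(kappa + 1) = 1 - 2*mu/(L + mu) = (L - mu)/(L + mu) = 87/107 = 0.8131


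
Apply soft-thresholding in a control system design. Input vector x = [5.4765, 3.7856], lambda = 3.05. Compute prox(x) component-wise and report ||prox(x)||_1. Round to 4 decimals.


Soft-thresholding with lambda = 3.05:
prox(5.4765) = sign(5.4765)*max(|5.4765| - 3.05, 0) = 2.4265
prox(3.7856) = sign(3.7856)*max(|3.7856| - 3.05, 0) = 0.7356
prox(x) = [2.4265, 0.7356]
||prox(x)||_1 = 2.4265 + 0.7356 = 3.1621


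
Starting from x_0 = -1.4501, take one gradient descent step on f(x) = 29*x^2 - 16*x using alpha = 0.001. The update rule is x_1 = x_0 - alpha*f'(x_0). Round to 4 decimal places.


We compute the gradient at x_0 and apply the update.
f'(x) = 58*x - 16
f'(-1.4501) = 58*-1.4501 - 16 = -100.1058
x_1 = -1.4501 - 0.001*-100.1058 = -1.35


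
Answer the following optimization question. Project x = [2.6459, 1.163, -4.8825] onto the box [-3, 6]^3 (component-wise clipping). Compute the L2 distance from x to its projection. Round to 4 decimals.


Project each component onto [-3, 6].
clip(2.6459) = 2.6459, clip(1.163) = 1.163, clip(-4.8825) = -3.0
Projection = [2.6459, 1.163, -3.0]
Squared diffs: [0.0, 0.0, 3.5438]
Distance = sqrt(3.5438) = 1.8825


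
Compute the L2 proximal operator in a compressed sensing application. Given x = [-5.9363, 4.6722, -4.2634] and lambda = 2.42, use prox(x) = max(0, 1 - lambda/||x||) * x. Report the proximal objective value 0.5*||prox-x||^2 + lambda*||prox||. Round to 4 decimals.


Step 1: Compute ||x||.
||x|| = 8.6744
Step 2: Compute scaling factor.
scale = max(0, 1 - 2.42/8.6744) = 0.721
Step 3: prox(x) = [-4.2802, 3.3687, -3.074]
||prox(x)|| = 6.2544
Step 4: Proximal objective.
0.5*||prox-x||^2 = 2.9282
lambda*||prox|| = 15.1356
Total = 18.0639


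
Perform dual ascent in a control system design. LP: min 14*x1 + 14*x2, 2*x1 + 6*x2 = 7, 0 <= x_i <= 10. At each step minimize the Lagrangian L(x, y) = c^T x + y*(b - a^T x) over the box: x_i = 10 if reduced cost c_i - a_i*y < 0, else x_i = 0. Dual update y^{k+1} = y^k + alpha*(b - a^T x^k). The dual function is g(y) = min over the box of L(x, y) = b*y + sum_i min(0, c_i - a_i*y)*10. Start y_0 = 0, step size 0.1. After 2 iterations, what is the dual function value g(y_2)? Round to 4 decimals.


Dual ascent for LP: min 14*x1 + 14*x2, 2*x1 + 6*x2 = 7, 0 <= x_i <= 10
Step 1: y^k = 0.0, reduced costs: (14.0, 14.0)
  x^k = (0.0, 0.0), subgradient = b - a^T x = 7.0
  y^{k+1} = 0.0 + 0.1*7.0 = 0.7
Step 2: y^k = 0.7, reduced costs: (12.6, 9.8)
  x^k = (0.0, 0.0), subgradient = b - a^T x = 7.0
  y^{k+1} = 0.7 + 0.1*7.0 = 1.4
Dual objective at y_2 = 1.4: reduced costs (11.2, 5.6), box minimizer x = (0.0, 0.0)
g(y_2) = b*y + (c1 - a1*y)*x1 + (c2 - a2*y)*x2 = 7*1.4 + 11.2*0.0 + 5.6*0.0 = 9.8 + 0.0 + 0.0 = 9.8


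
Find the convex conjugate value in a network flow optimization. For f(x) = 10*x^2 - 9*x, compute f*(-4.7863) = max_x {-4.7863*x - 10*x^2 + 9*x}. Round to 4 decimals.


f*(y) = sup_x {y*x - a*x^2 - b*x} = sup_x {(y-b)*x - a*x^2}
FOC: (y - b) - 2a*x = 0 => x* = (y - b)/(2a)
x* = (-4.7863 + 9)/(2*10) = 0.2107
f*(-4.7863) = (y-b)^2/(4a) = (-4.7863 + 9)^2/(4*10)
= 17.7553/40 = 0.4439


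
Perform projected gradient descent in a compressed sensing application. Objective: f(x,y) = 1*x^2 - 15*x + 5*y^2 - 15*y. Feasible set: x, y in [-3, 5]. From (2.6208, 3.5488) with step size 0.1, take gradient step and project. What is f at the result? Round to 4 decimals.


Step 1: Compute gradient at (2.6208, 3.5488).
grad_x = 2*1*2.6208 - 15 = -9.7584
grad_y = 2*5*3.5488 - 15 = 20.488
Step 2: Gradient step.
x_raw = 2.6208 - 0.1*-9.7584 = 3.5966
y_raw = 3.5488 - 0.1*20.488 = 1.5
Step 3: Project onto [-3, 5].
x_proj = clip(3.5966) = 3.5966
y_proj = clip(1.5) = 1.5
Step 4: Evaluate f.
f(3.5966, 1.5) = -52.2638


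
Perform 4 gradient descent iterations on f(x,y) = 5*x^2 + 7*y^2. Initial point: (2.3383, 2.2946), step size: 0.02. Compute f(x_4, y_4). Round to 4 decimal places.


Gradient descent on f(x,y) = 5*x^2 + 7*y^2.
Starting point: (2.3383, 2.2946), alpha = 0.02
Step 1: grad_x = 2*5*2.3383 = 23.383, grad_y = 2*7*2.2946 = 32.1244
  x_1 = 2.3383 - 0.02*23.383 = 1.8706
  y_1 = 2.2946 - 0.02*32.1244 = 1.6521
Step 2: grad_x = 2*5*1.8706 = 18.7064, grad_y = 2*7*1.6521 = 23.1296
  x_2 = 1.8706 - 0.02*18.7064 = 1.4965
  y_2 = 1.6521 - 0.02*23.1296 = 1.1895
Step 3: grad_x = 2*5*1.4965 = 14.9651, grad_y = 2*7*1.1895 = 16.6533
  x_3 = 1.4965 - 0.02*14.9651 = 1.1972
  y_3 = 1.1895 - 0.02*16.6533 = 0.8565
Step 4: grad_x = 2*5*1.1972 = 11.9721, grad_y = 2*7*0.8565 = 11.9904
  x_4 = 1.1972 - 0.02*11.9721 = 0.9578
  y_4 = 0.8565 - 0.02*11.9904 = 0.6166
f(0.9578, 0.6166) = 5*0.9578^2 + 7*0.6166^2 = 7.2484


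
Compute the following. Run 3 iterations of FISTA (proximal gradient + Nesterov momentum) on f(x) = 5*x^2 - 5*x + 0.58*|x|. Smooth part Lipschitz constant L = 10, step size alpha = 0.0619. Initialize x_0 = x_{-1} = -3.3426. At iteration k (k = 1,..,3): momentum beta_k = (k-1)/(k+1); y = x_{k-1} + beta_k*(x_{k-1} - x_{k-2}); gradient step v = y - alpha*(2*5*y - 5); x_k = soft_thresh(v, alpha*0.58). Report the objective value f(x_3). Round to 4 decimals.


FISTA on f(x) = 5*x^2 - 5*x + 0.58*|x|
L = 10, alpha = 0.0619
Iteration 1: beta = 0.0, y = -3.3426 + 0.0*(-3.3426 + 3.3426) = -3.3426
  grad(y) = -38.426, v = y - alpha*grad = -0.964
  prox(v) = soft_thresh(-0.964, 0.0359) = -0.9281
Iteration 2: beta = 0.3333, y = -0.9281 + 0.3333*(-0.9281 + 3.3426) = -0.1233
  grad(y) = -6.233, v = y - alpha*grad = 0.2625
  prox(v) = soft_thresh(0.2625, 0.0359) = 0.2266
Iteration 3: beta = 0.5, y = 0.2266 + 0.5*(0.2266 + 0.9281) = 0.804
  grad(y) = 3.0399, v = y - alpha*grad = 0.6158
  prox(v) = soft_thresh(0.6158, 0.0359) = 0.5799
f(x_3) = 5*0.5799^2 - 5*0.5799 + 0.58*|0.5799| = -0.8817


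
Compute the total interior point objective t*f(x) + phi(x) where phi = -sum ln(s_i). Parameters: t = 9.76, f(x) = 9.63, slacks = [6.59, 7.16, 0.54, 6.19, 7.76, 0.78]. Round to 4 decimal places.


Step 1: Compute log-barrier.
ln values: [1.8856, 1.9685, -0.6162, 1.8229, 2.049, -0.2485]
phi = -(1.8856 + 1.9685 - 0.6162 + 1.8229 + 2.049 - 0.2485) = -6.8613
Step 2: Compute augmented objective.
t*f(x) = 9.76*9.63 = 93.9888
Total = 93.9888 - 6.8613 = 87.1275


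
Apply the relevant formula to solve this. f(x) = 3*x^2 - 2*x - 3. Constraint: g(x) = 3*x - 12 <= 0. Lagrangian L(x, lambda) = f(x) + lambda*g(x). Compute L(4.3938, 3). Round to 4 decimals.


Step 1: Evaluate f(x).
f(4.3938) = 3*4.3938^2 - 2*4.3938 - 3 = 46.1288
Step 2: Evaluate g(x).
g(4.3938) = 3*4.3938 - 12 = 1.1814
Step 3: Compute Lagrangian.
L = 46.1288 + 3*1.1814 = 49.673


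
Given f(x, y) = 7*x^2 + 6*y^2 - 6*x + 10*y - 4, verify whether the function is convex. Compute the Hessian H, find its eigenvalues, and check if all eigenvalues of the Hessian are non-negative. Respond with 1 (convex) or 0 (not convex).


The Hessian of f(x,y) = 7*x^2 + 6*y^2 - 6*x + 10*y - 4 is:
H = [[14, 0], [0, 12]]
Trace = 14 + 12 = 26
Determinant = 14*12 - (0)^2 = 168
Discriminant = (26)^2 - 4*168 = 4.0
Eigenvalues: lambda_1 = 12.0, lambda_2 = 14.0
The function is convex.

1


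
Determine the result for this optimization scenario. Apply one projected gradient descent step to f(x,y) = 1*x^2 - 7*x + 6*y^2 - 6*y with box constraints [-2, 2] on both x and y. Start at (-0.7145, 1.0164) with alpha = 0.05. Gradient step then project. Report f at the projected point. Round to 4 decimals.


Step 1: Compute gradient at (-0.7145, 1.0164).
grad_x = 2*1*-0.7145 - 7 = -8.429
grad_y = 2*6*1.0164 - 6 = 6.1968
Step 2: Gradient step.
x_raw = -0.7145 - 0.05*-8.429 = -0.2931
y_raw = 1.0164 - 0.05*6.1968 = 0.7066
Step 3: Project onto [-2, 2].
x_proj = clip(-0.2931) = -0.2931
y_proj = clip(0.7066) = 0.7066
Step 4: Evaluate f.
f(-0.2931, 0.7066) = 0.8932


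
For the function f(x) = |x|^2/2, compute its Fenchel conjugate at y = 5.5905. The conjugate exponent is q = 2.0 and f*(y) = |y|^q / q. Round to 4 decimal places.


The conjugate exponent q satisfies 1/p + 1/q = 1.
p = 2, so q = 2/(2 - 1) = 2.0
|y|^q = 5.5905^2.0 = 31.2537
f*(5.5905) = 31.2537 / 2.0 = 15.6268


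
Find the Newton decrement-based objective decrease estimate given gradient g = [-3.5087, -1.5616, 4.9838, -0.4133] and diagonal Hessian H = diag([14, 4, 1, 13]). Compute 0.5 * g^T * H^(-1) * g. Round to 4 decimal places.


Step 1: H is diagonal, so H^(-1) * g = [-0.2506, -0.3904, 4.9838, -0.0318].
Step 2: g^T H^(-1) g = sum_i g_i^2 / H_ii
  = (-3.5087)^2/14 + (-1.5616)^2/4 + (4.9838)^2/1 + (-0.4133)^2/13
  = 0.8794 + 0.6096 + 24.8383 + 0.0131 = 26.3404
Step 3: Objective decrease = 0.5 * g^T H^(-1) g = 13.1702


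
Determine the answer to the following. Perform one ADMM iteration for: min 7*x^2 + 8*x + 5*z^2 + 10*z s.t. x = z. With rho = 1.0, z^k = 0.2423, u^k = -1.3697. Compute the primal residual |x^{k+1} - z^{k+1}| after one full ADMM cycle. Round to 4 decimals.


ADMM iteration with rho = 1.0, z^k = 0.2423, u^k = -1.3697
Step 1: x-update.
Minimize 7*x^2 + 8*x + (1.0/2)*(x - 0.2423 - 1.3697)^2
FOC: (2*7 + 1.0)*x = -8 + 1.0*(0.2423 + 1.3697)
x^{k+1} = -0.4259
Step 2: z-update.
Minimize 5*z^2 + 10*z + (1.0/2)*(-0.4259 - z - 1.3697)^2
FOC: (2*5 + 1.0)*z = -10 + 1.0*(-0.4259 - 1.3697)
z^{k+1} = -1.0723
Step 3: u-update.
u^{k+1} = -1.3697 - 0.4259 + 1.0723 = -0.7232
Step 4: Primal residual = |-0.4259 + 1.0723| = 0.6465


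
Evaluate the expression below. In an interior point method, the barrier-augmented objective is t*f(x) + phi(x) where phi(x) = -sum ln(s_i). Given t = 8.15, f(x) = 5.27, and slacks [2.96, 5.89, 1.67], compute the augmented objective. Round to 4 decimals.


Step 1: Compute log-barrier.
ln values: [1.0852, 1.7733, 0.5128]
phi = -(1.0852 + 1.7733 + 0.5128) = -3.3713
Step 2: Compute augmented objective.
t*f(x) = 8.15*5.27 = 42.9505
Total = 42.9505 - 3.3713 = 39.5792


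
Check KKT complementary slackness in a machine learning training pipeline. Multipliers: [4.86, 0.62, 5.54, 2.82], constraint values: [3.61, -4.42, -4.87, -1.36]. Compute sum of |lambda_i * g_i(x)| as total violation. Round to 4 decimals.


KKT complementary slackness check:
lambda_1 * g_1 = 4.86 * 3.61 = 17.5446
lambda_2 * g_2 = 0.62 * -4.42 = -2.7404
lambda_3 * g_3 = 5.54 * -4.87 = -26.9798
lambda_4 * g_4 = 2.82 * -1.36 = -3.8352
Total violation = 17.5446 + 2.7404 + 26.9798 + 3.8352 = 51.1


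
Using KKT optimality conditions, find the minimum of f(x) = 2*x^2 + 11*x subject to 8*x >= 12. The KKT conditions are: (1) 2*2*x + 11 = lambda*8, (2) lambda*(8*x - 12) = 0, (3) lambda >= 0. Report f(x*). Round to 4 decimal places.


Step 1: Try lambda = 0 (constraint inactive).
x_unc = -11/(2*2) = -2.75
Check: 8*-2.75 = -22.0 < 12 -- violated!
Step 2: Constraint must be active: 8*x = 12
x* = 12/8 = 1.5
lambda = (2*2*1.5 + 11)/8 = 2.125
Step 3: Compute optimal value.
f(x*) = 2*1.5^2 + 11*1.5 = 21.0


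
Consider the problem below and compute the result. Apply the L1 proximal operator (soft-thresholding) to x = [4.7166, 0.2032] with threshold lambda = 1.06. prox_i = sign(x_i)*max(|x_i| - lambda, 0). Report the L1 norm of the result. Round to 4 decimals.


Soft-thresholding with lambda = 1.06:
prox(4.7166) = sign(4.7166)*max(|4.7166| - 1.06, 0) = 3.6566
prox(0.2032) = sign(0.2032)*max(|0.2032| - 1.06, 0) = 0.0
prox(x) = [3.6566, 0.0]
||prox(x)||_1 = 3.6566 + 0.0 = 3.6566


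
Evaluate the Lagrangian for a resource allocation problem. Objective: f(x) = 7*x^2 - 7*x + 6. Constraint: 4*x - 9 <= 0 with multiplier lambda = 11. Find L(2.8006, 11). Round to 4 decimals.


Step 1: Evaluate f(x).
f(2.8006) = 7*2.8006^2 - 7*2.8006 + 6 = 41.2993
Step 2: Evaluate g(x).
g(2.8006) = 4*2.8006 - 9 = 2.2024
Step 3: Compute Lagrangian.
L = 41.2993 + 11*2.2024 = 65.5257


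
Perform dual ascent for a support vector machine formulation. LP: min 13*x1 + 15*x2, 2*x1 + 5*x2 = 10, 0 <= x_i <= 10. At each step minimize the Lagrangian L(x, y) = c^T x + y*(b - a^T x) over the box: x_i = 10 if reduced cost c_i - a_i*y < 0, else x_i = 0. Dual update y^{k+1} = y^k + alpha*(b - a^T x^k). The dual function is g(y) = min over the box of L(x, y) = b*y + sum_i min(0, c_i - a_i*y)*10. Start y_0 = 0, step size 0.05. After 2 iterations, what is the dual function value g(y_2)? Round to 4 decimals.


Dual ascent for LP: min 13*x1 + 15*x2, 2*x1 + 5*x2 = 10, 0 <= x_i <= 10
Step 1: y^k = 0.0, reduced costs: (13.0, 15.0)
  x^k = (0.0, 0.0), subgradient = b - a^T x = 10.0
  y^{k+1} = 0.0 + 0.05*10.0 = 0.5
Step 2: y^k = 0.5, reduced costs: (12.0, 12.5)
  x^k = (0.0, 0.0), subgradient = b - a^T x = 10.0
  y^{k+1} = 0.5 + 0.05*10.0 = 1.0
Dual objective at y_2 = 1.0: reduced costs (11.0, 10.0), box minimizer x = (0.0, 0.0)
g(y_2) = b*y + (c1 - a1*y)*x1 + (c2 - a2*y)*x2 = 10*1.0 + 11.0*0.0 + 10.0*0.0 = 10.0 + 0.0 + 0.0 = 10.0


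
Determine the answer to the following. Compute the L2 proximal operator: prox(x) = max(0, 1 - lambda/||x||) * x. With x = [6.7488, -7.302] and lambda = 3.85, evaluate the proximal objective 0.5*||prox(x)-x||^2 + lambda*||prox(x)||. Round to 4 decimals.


Step 1: Compute ||x||.
||x|| = 9.9431
Step 2: Compute scaling factor.
scale = max(0, 1 - 3.85/9.9431) = 0.6128
Step 3: prox(x) = [4.1356, -4.4746]
||prox(x)|| = 6.0931
Step 4: Proximal objective.
0.5*||prox-x||^2 = 7.4113
lambda*||prox|| = 23.4584
Total = 30.8697


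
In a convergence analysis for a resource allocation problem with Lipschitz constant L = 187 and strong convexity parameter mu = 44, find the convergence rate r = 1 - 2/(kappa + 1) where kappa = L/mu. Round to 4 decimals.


Step 1: Compute the condition number.
kappa = L/mu = 187/44 = 4.25
Step 2: Compute the convergence rate.
r = 1 - 2/(kappa + 1) = 1 - 2*mu/(L + mu) = (L - mu)/(L + mu) = 143/231 = 0.619


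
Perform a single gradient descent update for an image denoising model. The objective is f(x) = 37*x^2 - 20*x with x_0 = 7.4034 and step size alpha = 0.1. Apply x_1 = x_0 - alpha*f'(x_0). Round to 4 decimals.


We compute the gradient at x_0 and apply the update.
f'(x) = 74*x - 20
f'(7.4034) = 74*7.4034 - 20 = 527.8516
x_1 = 7.4034 - 0.1*527.8516 = -45.3818


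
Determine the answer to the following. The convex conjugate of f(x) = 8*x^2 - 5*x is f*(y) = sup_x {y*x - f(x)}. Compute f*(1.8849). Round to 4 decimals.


f*(y) = sup_x {y*x - a*x^2 - b*x} = sup_x {(y-b)*x - a*x^2}
FOC: (y - b) - 2a*x = 0 => x* = (y - b)/(2a)
x* = (1.8849 + 5)/(2*8) = 0.4303
f*(1.8849) = (y-b)^2/(4a) = (1.8849 + 5)^2/(4*8)
= 47.4018/32 = 1.4813


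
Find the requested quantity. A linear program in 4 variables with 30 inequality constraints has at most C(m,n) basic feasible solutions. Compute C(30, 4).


Each vertex corresponds to some choice of n active constraints out of m, so the number of vertices is at most C(m, n) = m! / (n!(m-n)!).
m = 30, n = 4
Numerator: 30 * 29 * 28 * 27
Denominator: 4! = 24
C(30, 4) = 27405


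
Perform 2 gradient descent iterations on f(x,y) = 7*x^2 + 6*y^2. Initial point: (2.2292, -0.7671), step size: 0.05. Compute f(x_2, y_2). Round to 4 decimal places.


Gradient descent on f(x,y) = 7*x^2 + 6*y^2.
Starting point: (2.2292, -0.7671), alpha = 0.05
Step 1: grad_x = 2*7*2.2292 = 31.2088, grad_y = 2*6*-0.7671 = -9.2052
  x_1 = 2.2292 - 0.05*31.2088 = 0.6688
  y_1 = -0.7671 - 0.05*-9.2052 = -0.3068
Step 2: grad_x = 2*7*0.6688 = 9.3626, grad_y = 2*6*-0.3068 = -3.6821
  x_2 = 0.6688 - 0.05*9.3626 = 0.2006
  y_2 = -0.3068 - 0.05*-3.6821 = -0.1227
f(0.2006, -0.1227) = 7*0.2006^2 + 6*(-0.1227)^2 = 0.3721


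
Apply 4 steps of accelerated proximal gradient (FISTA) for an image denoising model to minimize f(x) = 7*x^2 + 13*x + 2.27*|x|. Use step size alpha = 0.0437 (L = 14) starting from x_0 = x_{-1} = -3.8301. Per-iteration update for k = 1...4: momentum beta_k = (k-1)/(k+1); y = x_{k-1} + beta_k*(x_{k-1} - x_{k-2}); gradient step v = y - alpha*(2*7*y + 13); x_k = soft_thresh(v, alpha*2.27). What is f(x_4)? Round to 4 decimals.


FISTA on f(x) = 7*x^2 + 13*x + 2.27*|x|
L = 14, alpha = 0.0437
Iteration 1: beta = 0.0, y = -3.8301 + 0.0*(-3.8301 + 3.8301) = -3.8301
  grad(y) = -40.6214, v = y - alpha*grad = -2.0549
  prox(v) = soft_thresh(-2.0549, 0.0992) = -1.9557
Iteration 2: beta = 0.3333, y = -1.9557 + 0.3333*(-1.9557 + 3.8301) = -1.331
  grad(y) = -5.6335, v = y - alpha*grad = -1.0848
  prox(v) = soft_thresh(-1.0848, 0.0992) = -0.9856
Iteration 3: beta = 0.5, y = -0.9856 + 0.5*(-0.9856 + 1.9557) = -0.5005
  grad(y) = 5.993, v = y - alpha*grad = -0.7624
  prox(v) = soft_thresh(-0.7624, 0.0992) = -0.6632
Iteration 4: beta = 0.6, y = -0.6632 + 0.6*(-0.6632 + 0.9856) = -0.4698
  grad(y) = 6.4233, v = y - alpha*grad = -0.7505
  prox(v) = soft_thresh(-0.7505, 0.0992) = -0.6513
f(x_4) = 7*(-0.6513)^2 + 13*(-0.6513) + 2.27*|-0.6513| = -4.019


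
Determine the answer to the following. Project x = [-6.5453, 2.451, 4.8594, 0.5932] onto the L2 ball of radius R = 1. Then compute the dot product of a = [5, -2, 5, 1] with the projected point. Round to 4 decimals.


Step 1: Compute ||x|| (intermediates to 6 decimals).
||x|| = sqrt((-6.5453)^2 + 2.451^2 + 4.8594^2 + 0.5932^2) = 8.533112
Step 2: Project.
Since ||x|| > R, scale = R/||x|| = 1/8.533112 = 0.117191, proj(x) = scale * x
proj(x) = [-0.76705, 0.287235, 0.569478, 0.069518]
Step 3: Dot product.
a^T * proj(x) = 5*(-0.76705) - 2*0.287235 + 5*0.569478 + 1*0.069518 = -1.4928


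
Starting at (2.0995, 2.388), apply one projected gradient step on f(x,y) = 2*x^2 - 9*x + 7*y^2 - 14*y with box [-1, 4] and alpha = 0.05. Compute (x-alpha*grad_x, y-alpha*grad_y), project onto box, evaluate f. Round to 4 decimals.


Step 1: Compute gradient at (2.0995, 2.388).
grad_x = 2*2*2.0995 - 9 = -0.602
grad_y = 2*7*2.388 - 14 = 19.432
Step 2: Gradient step.
x_raw = 2.0995 - 0.05*-0.602 = 2.1296
y_raw = 2.388 - 0.05*19.432 = 1.4164
Step 3: Project onto [-1, 4].
x_proj = clip(2.1296) = 2.1296
y_proj = clip(1.4164) = 1.4164
Step 4: Evaluate f.
f(2.1296, 1.4164) = -15.8823


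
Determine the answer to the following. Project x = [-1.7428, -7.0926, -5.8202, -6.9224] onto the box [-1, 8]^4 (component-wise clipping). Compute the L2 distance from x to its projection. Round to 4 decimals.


Project each component onto [-1, 8].
clip(-1.7428) = -1.0, clip(-7.0926) = -1.0, clip(-5.8202) = -1.0, clip(-6.9224) = -1.0
Projection = [-1.0, -1.0, -1.0, -1.0]
Squared diffs: [0.5518, 37.1198, 23.2343, 35.0748]
Distance = sqrt(95.9807) = 9.797


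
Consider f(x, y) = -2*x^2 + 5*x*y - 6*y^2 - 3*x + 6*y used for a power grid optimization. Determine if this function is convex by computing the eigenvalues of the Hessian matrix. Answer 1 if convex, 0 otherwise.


The Hessian of f(x,y) = -2*x^2 + 5*x*y - 6*y^2 - 3*x + 6*y is:
H = [[-4, 5], [5, -12]]
Trace = -4 - 12 = -16
Determinant = -4*-12 - (5)^2 = 23
Discriminant = (-16)^2 - 4*23 = 164.0
Eigenvalues: lambda_1 = -14.4031, lambda_2 = -1.5969
The function is not convex.

0


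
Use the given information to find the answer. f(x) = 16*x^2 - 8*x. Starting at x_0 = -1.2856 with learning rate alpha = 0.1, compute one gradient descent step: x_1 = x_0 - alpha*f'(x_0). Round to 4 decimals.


We compute the gradient at x_0 and apply the update.
f'(x) = 32*x - 8
f'(-1.2856) = 32*-1.2856 - 8 = -49.1392
x_1 = -1.2856 - 0.1*-49.1392 = 3.6283


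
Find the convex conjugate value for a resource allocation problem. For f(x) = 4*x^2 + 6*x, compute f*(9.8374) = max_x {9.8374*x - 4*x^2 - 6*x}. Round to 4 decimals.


f*(y) = sup_x {y*x - a*x^2 - b*x} = sup_x {(y-b)*x - a*x^2}
FOC: (y - b) - 2a*x = 0 => x* = (y - b)/(2a)
x* = (9.8374 - 6)/(2*4) = 0.4797
f*(9.8374) = (y-b)^2/(4a) = (9.8374 - 6)^2/(4*4)
= 14.7256/16 = 0.9204
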